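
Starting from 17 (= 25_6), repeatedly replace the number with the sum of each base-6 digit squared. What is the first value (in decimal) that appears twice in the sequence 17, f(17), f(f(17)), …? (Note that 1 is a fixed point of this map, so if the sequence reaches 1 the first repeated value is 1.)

17 = (2,5)_6 → 2² + 5² = 4 + 25 = 29
29 = (4,5)_6 → 4² + 5² = 16 + 25 = 41
41 = (1,0,5)_6 → 1² + 0² + 5² = 1 + 0 + 25 = 26
26 = (4,2)_6 → 4² + 2² = 16 + 4 = 20
20 = (3,2)_6 → 3² + 2² = 9 + 4 = 13
13 = (2,1)_6 → 2² + 1² = 4 + 1 = 5
5 = (5)_6 → 5² = 25
25 = (4,1)_6 → 4² + 1² = 16 + 1 = 17  — 17 already appeared earlier.

17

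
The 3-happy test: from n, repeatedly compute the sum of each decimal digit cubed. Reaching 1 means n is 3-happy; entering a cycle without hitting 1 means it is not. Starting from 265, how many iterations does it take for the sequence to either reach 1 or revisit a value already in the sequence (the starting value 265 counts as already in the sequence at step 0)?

7

265 → 2³ + 6³ + 5³ = 8 + 216 + 125 = 349
349 → 3³ + 4³ + 9³ = 27 + 64 + 729 = 820
820 → 8³ + 2³ + 0³ = 512 + 8 + 0 = 520
520 → 5³ + 2³ + 0³ = 125 + 8 + 0 = 133
133 → 1³ + 3³ + 3³ = 1 + 27 + 27 = 55
55 → 5³ + 5³ = 125 + 125 = 250
250 → 2³ + 5³ + 0³ = 8 + 125 + 0 = 133  — 133 repeats.
That took 7 steps.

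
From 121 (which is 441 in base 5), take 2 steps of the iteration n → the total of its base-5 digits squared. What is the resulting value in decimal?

121 = (4,4,1)_5 → 4² + 4² + 1² = 16 + 16 + 1 = 33
33 = (1,1,3)_5 → 1² + 1² + 3² = 1 + 1 + 9 = 11

11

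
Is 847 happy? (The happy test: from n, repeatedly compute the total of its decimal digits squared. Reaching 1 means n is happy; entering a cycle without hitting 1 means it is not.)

happy

847 → 8² + 4² + 7² = 129
129 → 1² + 2² + 9² = 86
86 → 8² + 6² = 100
100 → 1² + 0² + 0² = 1  — reached 1.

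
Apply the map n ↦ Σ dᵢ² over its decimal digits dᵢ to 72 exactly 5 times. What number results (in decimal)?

85

72 → 7² + 2² = 53
53 → 5² + 3² = 34
34 → 3² + 4² = 25
25 → 2² + 5² = 29
29 → 2² + 9² = 85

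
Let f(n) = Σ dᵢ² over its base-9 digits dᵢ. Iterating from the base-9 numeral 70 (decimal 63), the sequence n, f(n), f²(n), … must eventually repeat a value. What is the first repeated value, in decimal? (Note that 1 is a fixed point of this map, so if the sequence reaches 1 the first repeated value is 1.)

63 = (7,0)_9 → 7² + 0² = 49 + 0 = 49
49 = (5,4)_9 → 5² + 4² = 25 + 16 = 41
41 = (4,5)_9 → 4² + 5² = 16 + 25 = 41  — 41 already appeared earlier.

41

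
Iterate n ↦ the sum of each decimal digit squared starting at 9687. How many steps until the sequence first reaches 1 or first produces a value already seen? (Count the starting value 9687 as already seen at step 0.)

4

9687 → 9² + 6² + 8² + 7² = 81 + 36 + 64 + 49 = 230
230 → 2² + 3² + 0² = 4 + 9 + 0 = 13
13 → 1² + 3² = 1 + 9 = 10
10 → 1² + 0² = 1 + 0 = 1  — reached 1.
That took 4 steps.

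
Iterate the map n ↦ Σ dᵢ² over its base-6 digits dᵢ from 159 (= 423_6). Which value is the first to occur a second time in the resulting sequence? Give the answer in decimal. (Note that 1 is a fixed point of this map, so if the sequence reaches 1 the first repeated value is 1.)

159 = (4,2,3)_6 → 4² + 2² + 3² = 29
29 = (4,5)_6 → 4² + 5² = 41
41 = (1,0,5)_6 → 1² + 0² + 5² = 26
26 = (4,2)_6 → 4² + 2² = 20
20 = (3,2)_6 → 3² + 2² = 13
13 = (2,1)_6 → 2² + 1² = 5
5 = (5)_6 → 5² = 25
25 = (4,1)_6 → 4² + 1² = 17
17 = (2,5)_6 → 2² + 5² = 29  — 29 already appeared earlier.

29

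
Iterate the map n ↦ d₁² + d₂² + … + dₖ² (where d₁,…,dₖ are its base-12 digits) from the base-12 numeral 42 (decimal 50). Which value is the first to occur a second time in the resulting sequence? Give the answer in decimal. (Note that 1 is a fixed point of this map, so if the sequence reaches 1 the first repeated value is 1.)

50

50 = (4,2)_12 → 4² + 2² = 20
20 = (1,8)_12 → 1² + 8² = 65
65 = (5,5)_12 → 5² + 5² = 50  — 50 already appeared earlier.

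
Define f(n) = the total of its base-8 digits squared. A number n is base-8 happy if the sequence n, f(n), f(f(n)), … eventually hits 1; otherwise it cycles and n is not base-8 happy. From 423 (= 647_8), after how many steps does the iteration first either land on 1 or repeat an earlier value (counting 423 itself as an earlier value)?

6

423 = (6,4,7)_8 → 6² + 4² + 7² = 101
101 = (1,4,5)_8 → 1² + 4² + 5² = 42
42 = (5,2)_8 → 5² + 2² = 29
29 = (3,5)_8 → 3² + 5² = 34
34 = (4,2)_8 → 4² + 2² = 20
20 = (2,4)_8 → 2² + 4² = 20  — 20 repeats.
That took 6 steps.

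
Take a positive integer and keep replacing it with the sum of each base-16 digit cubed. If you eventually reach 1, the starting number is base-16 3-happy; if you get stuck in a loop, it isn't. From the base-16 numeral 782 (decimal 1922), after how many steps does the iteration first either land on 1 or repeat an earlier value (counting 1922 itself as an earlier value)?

1922 = (7,8,2)_16 → 7³ + 8³ + 2³ = 863
863 = (3,5,15)_16 → 3³ + 5³ + 15³ = 3527
3527 = (13,12,7)_16 → 13³ + 12³ + 7³ = 4268
4268 = (1,0,10,12)_16 → 1³ + 0³ + 10³ + 12³ = 2729
2729 = (10,10,9)_16 → 10³ + 10³ + 9³ = 2729  — 2729 repeats.
That took 5 steps.

5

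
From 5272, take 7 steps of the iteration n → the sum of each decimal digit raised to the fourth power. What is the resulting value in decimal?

5272 → 5⁴ + 2⁴ + 7⁴ + 2⁴ = 3058
3058 → 3⁴ + 0⁴ + 5⁴ + 8⁴ = 4802
4802 → 4⁴ + 8⁴ + 0⁴ + 2⁴ = 4368
4368 → 4⁴ + 3⁴ + 6⁴ + 8⁴ = 5729
5729 → 5⁴ + 7⁴ + 2⁴ + 9⁴ = 9603
9603 → 9⁴ + 6⁴ + 0⁴ + 3⁴ = 7938
7938 → 7⁴ + 9⁴ + 3⁴ + 8⁴ = 13139

13139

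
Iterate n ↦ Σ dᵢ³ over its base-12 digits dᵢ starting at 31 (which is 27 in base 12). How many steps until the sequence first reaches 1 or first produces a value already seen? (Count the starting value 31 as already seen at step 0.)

11

31 = (2,7)_12 → 2³ + 7³ = 8 + 343 = 351
351 = (2,5,3)_12 → 2³ + 5³ + 3³ = 8 + 125 + 27 = 160
160 = (1,1,4)_12 → 1³ + 1³ + 4³ = 1 + 1 + 64 = 66
66 = (5,6)_12 → 5³ + 6³ = 125 + 216 = 341
341 = (2,4,5)_12 → 2³ + 4³ + 5³ = 8 + 64 + 125 = 197
197 = (1,4,5)_12 → 1³ + 4³ + 5³ = 1 + 64 + 125 = 190
190 = (1,3,10)_12 → 1³ + 3³ + 10³ = 1 + 27 + 1000 = 1028
1028 = (7,1,8)_12 → 7³ + 1³ + 8³ = 343 + 1 + 512 = 856
856 = (5,11,4)_12 → 5³ + 11³ + 4³ = 125 + 1331 + 64 = 1520
1520 = (10,6,8)_12 → 10³ + 6³ + 8³ = 1000 + 216 + 512 = 1728
1728 = (1,0,0,0)_12 → 1³ + 0³ + 0³ + 0³ = 1 + 0 + 0 + 0 = 1  — reached 1.
That took 11 steps.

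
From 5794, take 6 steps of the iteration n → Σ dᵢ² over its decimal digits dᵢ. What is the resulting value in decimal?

5794 → 5² + 7² + 9² + 4² = 171
171 → 1² + 7² + 1² = 51
51 → 5² + 1² = 26
26 → 2² + 6² = 40
40 → 4² + 0² = 16
16 → 1² + 6² = 37

37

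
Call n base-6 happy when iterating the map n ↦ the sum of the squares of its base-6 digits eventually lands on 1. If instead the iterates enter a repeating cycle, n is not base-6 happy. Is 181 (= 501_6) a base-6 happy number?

not base-6 happy

181 = (5,0,1)_6 → 5² + 0² + 1² = 25 + 0 + 1 = 26
26 = (4,2)_6 → 4² + 2² = 16 + 4 = 20
20 = (3,2)_6 → 3² + 2² = 9 + 4 = 13
13 = (2,1)_6 → 2² + 1² = 4 + 1 = 5
5 = (5)_6 → 5² = 25
25 = (4,1)_6 → 4² + 1² = 16 + 1 = 17
17 = (2,5)_6 → 2² + 5² = 4 + 25 = 29
29 = (4,5)_6 → 4² + 5² = 16 + 25 = 41
41 = (1,0,5)_6 → 1² + 0² + 5² = 1 + 0 + 25 = 26  — 26 already seen; the sequence cycles without reaching 1.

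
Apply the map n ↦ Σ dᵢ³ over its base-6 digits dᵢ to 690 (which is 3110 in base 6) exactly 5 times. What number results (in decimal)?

690 = (3,1,1,0)_6 → 3³ + 1³ + 1³ + 0³ = 27 + 1 + 1 + 0 = 29
29 = (4,5)_6 → 4³ + 5³ = 64 + 125 = 189
189 = (5,1,3)_6 → 5³ + 1³ + 3³ = 125 + 1 + 27 = 153
153 = (4,1,3)_6 → 4³ + 1³ + 3³ = 64 + 1 + 27 = 92
92 = (2,3,2)_6 → 2³ + 3³ + 2³ = 8 + 27 + 8 = 43

43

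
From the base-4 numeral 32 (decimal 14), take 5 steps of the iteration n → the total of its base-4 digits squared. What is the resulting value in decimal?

14 = (3,2)_4 → 3² + 2² = 13
13 = (3,1)_4 → 3² + 1² = 10
10 = (2,2)_4 → 2² + 2² = 8
8 = (2,0)_4 → 2² + 0² = 4
4 = (1,0)_4 → 1² + 0² = 1

1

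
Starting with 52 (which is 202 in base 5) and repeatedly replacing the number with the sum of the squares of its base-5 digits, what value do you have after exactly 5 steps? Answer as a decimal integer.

10

52 = (2,0,2)_5 → 8
8 = (1,3)_5 → 10
10 = (2,0)_5 → 4
4 = (4)_5 → 16
16 = (3,1)_5 → 10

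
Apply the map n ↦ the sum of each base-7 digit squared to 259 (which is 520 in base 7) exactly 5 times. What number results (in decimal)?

29

259 = (5,2,0)_7 → 5² + 2² + 0² = 25 + 4 + 0 = 29
29 = (4,1)_7 → 4² + 1² = 16 + 1 = 17
17 = (2,3)_7 → 2² + 3² = 4 + 9 = 13
13 = (1,6)_7 → 1² + 6² = 1 + 36 = 37
37 = (5,2)_7 → 5² + 2² = 25 + 4 = 29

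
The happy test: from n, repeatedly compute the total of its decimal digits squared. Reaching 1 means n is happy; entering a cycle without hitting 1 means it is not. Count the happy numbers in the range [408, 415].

408: 408 → 80 → 64 → 52 → 29 → 85 → 89 → 145 → 42 → 20 → 4 → 16 → 37 → 58 → 89  (repeats 89)
409: 409 → 97 → 130 → 10 → 1  (reaches 1)
410: 410 → 17 → 50 → 25 → 29 → 85 → 89 → 145 → 42 → 20 → 4 → 16 → 37 → 58 → 89  (repeats 89)
411: 411 → 18 → 65 → 61 → 37 → 58 → 89 → 145 → 42 → 20 → 4 → 16 → 37  (repeats 37)
412: 412 → 21 → 5 → 25 → 29 → 85 → 89 → 145 → 42 → 20 → 4 → 16 → 37 → 58 → 89  (repeats 89)
413: 413 → 26 → 40 → 16 → 37 → 58 → 89 → 145 → 42 → 20 → 4 → 16  (repeats 16)
414: 414 → 33 → 18 → 65 → 61 → 37 → 58 → 89 → 145 → 42 → 20 → 4 → 16 → 37  (repeats 37)
415: 415 → 42 → 20 → 4 → 16 → 37 → 58 → 89 → 145 → 42  (repeats 42)
happy: 409

1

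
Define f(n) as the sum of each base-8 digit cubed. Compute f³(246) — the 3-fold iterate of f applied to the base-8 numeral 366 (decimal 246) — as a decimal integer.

246 = (3,6,6)_8 → 3³ + 6³ + 6³ = 27 + 216 + 216 = 459
459 = (7,1,3)_8 → 7³ + 1³ + 3³ = 343 + 1 + 27 = 371
371 = (5,6,3)_8 → 5³ + 6³ + 3³ = 125 + 216 + 27 = 368

368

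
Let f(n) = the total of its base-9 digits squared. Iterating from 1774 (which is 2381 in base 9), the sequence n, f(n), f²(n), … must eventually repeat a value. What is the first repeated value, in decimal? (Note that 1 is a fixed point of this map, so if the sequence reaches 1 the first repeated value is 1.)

50

1774 = (2,3,8,1)_9 → 78
78 = (8,6)_9 → 100
100 = (1,2,1)_9 → 6
6 = (6)_9 → 36
36 = (4,0)_9 → 16
16 = (1,7)_9 → 50
50 = (5,5)_9 → 50  — 50 already appeared earlier.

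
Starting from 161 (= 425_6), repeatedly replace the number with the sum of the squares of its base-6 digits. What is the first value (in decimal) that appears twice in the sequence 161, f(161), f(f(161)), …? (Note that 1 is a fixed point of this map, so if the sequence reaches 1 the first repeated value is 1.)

161 = (4,2,5)_6 → 45
45 = (1,1,3)_6 → 11
11 = (1,5)_6 → 26
26 = (4,2)_6 → 20
20 = (3,2)_6 → 13
13 = (2,1)_6 → 5
5 = (5)_6 → 25
25 = (4,1)_6 → 17
17 = (2,5)_6 → 29
29 = (4,5)_6 → 41
41 = (1,0,5)_6 → 26  — 26 already appeared earlier.

26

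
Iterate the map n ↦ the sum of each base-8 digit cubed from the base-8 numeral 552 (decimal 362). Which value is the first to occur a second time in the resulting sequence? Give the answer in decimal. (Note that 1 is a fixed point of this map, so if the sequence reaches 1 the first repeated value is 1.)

362 = (5,5,2)_8 → 5³ + 5³ + 2³ = 258
258 = (4,0,2)_8 → 4³ + 0³ + 2³ = 72
72 = (1,1,0)_8 → 1³ + 1³ + 0³ = 2
2 = (2)_8 → 2³ = 8
8 = (1,0)_8 → 1³ + 0³ = 1  — reached the fixed point 1.
1 → 1, so 1 is the first repeated value.

1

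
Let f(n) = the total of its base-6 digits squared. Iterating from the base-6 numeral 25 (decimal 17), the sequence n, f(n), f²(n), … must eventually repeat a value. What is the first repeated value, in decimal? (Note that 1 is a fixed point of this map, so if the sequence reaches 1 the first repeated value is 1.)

17 = (2,5)_6 → 29
29 = (4,5)_6 → 41
41 = (1,0,5)_6 → 26
26 = (4,2)_6 → 20
20 = (3,2)_6 → 13
13 = (2,1)_6 → 5
5 = (5)_6 → 25
25 = (4,1)_6 → 17  — 17 already appeared earlier.

17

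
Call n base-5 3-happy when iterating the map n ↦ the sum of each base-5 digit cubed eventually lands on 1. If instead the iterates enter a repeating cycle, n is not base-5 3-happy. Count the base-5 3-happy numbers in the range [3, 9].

1

3: 3 → 27 → 9 → 65 → 35 → 9  — not base-5 3-happy
4: 4 → 64 → 80 → 28 → 28  — not base-5 3-happy
5: 5 → 1  — base-5 3-happy
6: 6 → 2 → 8 → 28 → 28  — not base-5 3-happy
7: 7 → 9 → 65 → 35 → 9  — not base-5 3-happy
8: 8 → 28 → 28  — not base-5 3-happy
9: 9 → 65 → 35 → 9  — not base-5 3-happy
base-5 3-happy: 5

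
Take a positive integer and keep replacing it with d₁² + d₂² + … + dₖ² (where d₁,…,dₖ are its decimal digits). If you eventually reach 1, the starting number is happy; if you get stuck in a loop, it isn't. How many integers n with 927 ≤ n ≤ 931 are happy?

927: 927 → 134 → 26 → 40 → 16 → 37 → 58 → 89 → 145 → 42 → 20 → 4 → 16  (repeats 16)
928: 928 → 149 → 98 → 145 → 42 → 20 → 4 → 16 → 37 → 58 → 89 → 145  (repeats 145)
929: 929 → 166 → 73 → 58 → 89 → 145 → 42 → 20 → 4 → 16 → 37 → 58  (repeats 58)
930: 930 → 90 → 81 → 65 → 61 → 37 → 58 → 89 → 145 → 42 → 20 → 4 → 16 → 37  (repeats 37)
931: 931 → 91 → 82 → 68 → 100 → 1  (reaches 1)
happy: 931

1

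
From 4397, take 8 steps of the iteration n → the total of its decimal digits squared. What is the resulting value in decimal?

89

4397 → 4² + 3² + 9² + 7² = 16 + 9 + 81 + 49 = 155
155 → 1² + 5² + 5² = 1 + 25 + 25 = 51
51 → 5² + 1² = 25 + 1 = 26
26 → 2² + 6² = 4 + 36 = 40
40 → 4² + 0² = 16 + 0 = 16
16 → 1² + 6² = 1 + 36 = 37
37 → 3² + 7² = 9 + 49 = 58
58 → 5² + 8² = 25 + 64 = 89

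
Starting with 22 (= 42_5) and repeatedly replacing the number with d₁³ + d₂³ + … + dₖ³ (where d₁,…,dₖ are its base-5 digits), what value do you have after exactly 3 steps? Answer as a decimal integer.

28

22 = (4,2)_5 → 4³ + 2³ = 72
72 = (2,4,2)_5 → 2³ + 4³ + 2³ = 80
80 = (3,1,0)_5 → 3³ + 1³ + 0³ = 28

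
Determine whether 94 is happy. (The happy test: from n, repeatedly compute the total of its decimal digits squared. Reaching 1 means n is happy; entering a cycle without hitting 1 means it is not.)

happy

94 → 9² + 4² = 81 + 16 = 97
97 → 9² + 7² = 81 + 49 = 130
130 → 1² + 3² + 0² = 1 + 9 + 0 = 10
10 → 1² + 0² = 1 + 0 = 1  — reached 1.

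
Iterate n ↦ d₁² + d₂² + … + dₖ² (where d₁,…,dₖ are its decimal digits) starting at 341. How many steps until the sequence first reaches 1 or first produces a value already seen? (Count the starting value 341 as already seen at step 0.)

11

341 → 3² + 4² + 1² = 9 + 16 + 1 = 26
26 → 2² + 6² = 4 + 36 = 40
40 → 4² + 0² = 16 + 0 = 16
16 → 1² + 6² = 1 + 36 = 37
37 → 3² + 7² = 9 + 49 = 58
58 → 5² + 8² = 25 + 64 = 89
89 → 8² + 9² = 64 + 81 = 145
145 → 1² + 4² + 5² = 1 + 16 + 25 = 42
42 → 4² + 2² = 16 + 4 = 20
20 → 2² + 0² = 4 + 0 = 4
4 → 4² = 16  — 16 repeats.
That took 11 steps.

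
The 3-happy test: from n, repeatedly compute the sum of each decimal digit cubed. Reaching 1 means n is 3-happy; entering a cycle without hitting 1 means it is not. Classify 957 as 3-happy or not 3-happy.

957 → 9³ + 5³ + 7³ = 729 + 125 + 343 = 1197
1197 → 1³ + 1³ + 9³ + 7³ = 1 + 1 + 729 + 343 = 1074
1074 → 1³ + 0³ + 7³ + 4³ = 1 + 0 + 343 + 64 = 408
408 → 4³ + 0³ + 8³ = 64 + 0 + 512 = 576
576 → 5³ + 7³ + 6³ = 125 + 343 + 216 = 684
684 → 6³ + 8³ + 4³ = 216 + 512 + 64 = 792
792 → 7³ + 9³ + 2³ = 343 + 729 + 8 = 1080
1080 → 1³ + 0³ + 8³ + 0³ = 1 + 0 + 512 + 0 = 513
513 → 5³ + 1³ + 3³ = 125 + 1 + 27 = 153
153 → 1³ + 5³ + 3³ = 1 + 125 + 27 = 153  — 153 already seen; the sequence cycles without reaching 1.

not 3-happy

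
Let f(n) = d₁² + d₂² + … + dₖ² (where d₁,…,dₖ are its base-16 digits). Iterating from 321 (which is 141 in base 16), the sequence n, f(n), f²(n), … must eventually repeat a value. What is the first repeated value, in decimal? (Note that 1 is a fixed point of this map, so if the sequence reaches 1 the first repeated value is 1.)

169

321 = (1,4,1)_16 → 1² + 4² + 1² = 1 + 16 + 1 = 18
18 = (1,2)_16 → 1² + 2² = 1 + 4 = 5
5 = (5)_16 → 5² = 25
25 = (1,9)_16 → 1² + 9² = 1 + 81 = 82
82 = (5,2)_16 → 5² + 2² = 25 + 4 = 29
29 = (1,13)_16 → 1² + 13² = 1 + 169 = 170
170 = (10,10)_16 → 10² + 10² = 100 + 100 = 200
200 = (12,8)_16 → 12² + 8² = 144 + 64 = 208
208 = (13,0)_16 → 13² + 0² = 169 + 0 = 169
169 = (10,9)_16 → 10² + 9² = 100 + 81 = 181
181 = (11,5)_16 → 11² + 5² = 121 + 25 = 146
146 = (9,2)_16 → 9² + 2² = 81 + 4 = 85
85 = (5,5)_16 → 5² + 5² = 25 + 25 = 50
50 = (3,2)_16 → 3² + 2² = 9 + 4 = 13
13 = (13)_16 → 13² = 169  — 169 already appeared earlier.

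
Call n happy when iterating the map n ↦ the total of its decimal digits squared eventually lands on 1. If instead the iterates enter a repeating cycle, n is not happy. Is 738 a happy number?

not happy

738 → 7² + 3² + 8² = 122
122 → 1² + 2² + 2² = 9
9 → 9² = 81
81 → 8² + 1² = 65
65 → 6² + 5² = 61
61 → 6² + 1² = 37
37 → 3² + 7² = 58
58 → 5² + 8² = 89
89 → 8² + 9² = 145
145 → 1² + 4² + 5² = 42
42 → 4² + 2² = 20
20 → 2² + 0² = 4
4 → 4² = 16
16 → 1² + 6² = 37  — 37 already seen; the sequence cycles without reaching 1.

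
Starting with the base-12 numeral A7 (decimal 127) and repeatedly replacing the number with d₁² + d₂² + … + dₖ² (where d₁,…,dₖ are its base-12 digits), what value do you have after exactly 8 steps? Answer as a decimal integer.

128

127 = (10,7)_12 → 149
149 = (1,0,5)_12 → 26
26 = (2,2)_12 → 8
8 = (8)_12 → 64
64 = (5,4)_12 → 41
41 = (3,5)_12 → 34
34 = (2,10)_12 → 104
104 = (8,8)_12 → 128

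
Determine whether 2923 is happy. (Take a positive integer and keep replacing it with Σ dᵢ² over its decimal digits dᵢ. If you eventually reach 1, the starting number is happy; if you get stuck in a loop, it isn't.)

not happy

2923 → 2² + 9² + 2² + 3² = 98
98 → 9² + 8² = 145
145 → 1² + 4² + 5² = 42
42 → 4² + 2² = 20
20 → 2² + 0² = 4
4 → 4² = 16
16 → 1² + 6² = 37
37 → 3² + 7² = 58
58 → 5² + 8² = 89
89 → 8² + 9² = 145  — 145 already seen; the sequence cycles without reaching 1.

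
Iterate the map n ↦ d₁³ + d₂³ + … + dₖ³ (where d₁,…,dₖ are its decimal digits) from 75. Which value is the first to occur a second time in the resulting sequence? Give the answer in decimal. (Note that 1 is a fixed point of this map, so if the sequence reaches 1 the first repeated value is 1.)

153

75 → 7³ + 5³ = 343 + 125 = 468
468 → 4³ + 6³ + 8³ = 64 + 216 + 512 = 792
792 → 7³ + 9³ + 2³ = 343 + 729 + 8 = 1080
1080 → 1³ + 0³ + 8³ + 0³ = 1 + 0 + 512 + 0 = 513
513 → 5³ + 1³ + 3³ = 125 + 1 + 27 = 153
153 → 1³ + 5³ + 3³ = 1 + 125 + 27 = 153  — 153 already appeared earlier.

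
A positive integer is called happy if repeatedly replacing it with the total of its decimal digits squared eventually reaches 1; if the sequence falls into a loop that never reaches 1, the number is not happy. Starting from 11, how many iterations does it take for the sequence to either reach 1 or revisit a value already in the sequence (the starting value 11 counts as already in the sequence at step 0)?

11 → 1² + 1² = 2
2 → 2² = 4
4 → 4² = 16
16 → 1² + 6² = 37
37 → 3² + 7² = 58
58 → 5² + 8² = 89
89 → 8² + 9² = 145
145 → 1² + 4² + 5² = 42
42 → 4² + 2² = 20
20 → 2² + 0² = 4  — 4 repeats.
That took 10 steps.

10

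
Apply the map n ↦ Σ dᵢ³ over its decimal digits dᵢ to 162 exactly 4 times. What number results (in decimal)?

432

162 → 1³ + 6³ + 2³ = 1 + 216 + 8 = 225
225 → 2³ + 2³ + 5³ = 8 + 8 + 125 = 141
141 → 1³ + 4³ + 1³ = 1 + 64 + 1 = 66
66 → 6³ + 6³ = 216 + 216 = 432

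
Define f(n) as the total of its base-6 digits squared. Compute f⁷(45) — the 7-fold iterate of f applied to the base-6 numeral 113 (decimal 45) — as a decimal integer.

45 = (1,1,3)_6 → 1² + 1² + 3² = 1 + 1 + 9 = 11
11 = (1,5)_6 → 1² + 5² = 1 + 25 = 26
26 = (4,2)_6 → 4² + 2² = 16 + 4 = 20
20 = (3,2)_6 → 3² + 2² = 9 + 4 = 13
13 = (2,1)_6 → 2² + 1² = 4 + 1 = 5
5 = (5)_6 → 5² = 25
25 = (4,1)_6 → 4² + 1² = 16 + 1 = 17

17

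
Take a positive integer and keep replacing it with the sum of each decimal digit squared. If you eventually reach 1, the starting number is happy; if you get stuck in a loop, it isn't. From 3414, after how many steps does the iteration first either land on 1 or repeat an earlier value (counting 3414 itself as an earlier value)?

3414 → 3² + 4² + 1² + 4² = 42
42 → 4² + 2² = 20
20 → 2² + 0² = 4
4 → 4² = 16
16 → 1² + 6² = 37
37 → 3² + 7² = 58
58 → 5² + 8² = 89
89 → 8² + 9² = 145
145 → 1² + 4² + 5² = 42  — 42 repeats.
That took 9 steps.

9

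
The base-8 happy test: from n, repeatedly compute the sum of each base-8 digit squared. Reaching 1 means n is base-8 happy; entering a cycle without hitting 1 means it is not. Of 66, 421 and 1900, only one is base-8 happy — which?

421

66: 66 → 5 → 25 → 10 → 5  — repeats 5 (not base-8 happy)
421: 421 → 77 → 27 → 18 → 8 → 1  — reaches 1 (base-8 happy)
1900: 1900 → 75 → 11 → 10 → 5 → 25 → 10  — repeats 10 (not base-8 happy)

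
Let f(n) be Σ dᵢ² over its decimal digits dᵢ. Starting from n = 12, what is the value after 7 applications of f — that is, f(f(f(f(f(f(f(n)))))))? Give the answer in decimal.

12 → 5
5 → 25
25 → 29
29 → 85
85 → 89
89 → 145
145 → 42

42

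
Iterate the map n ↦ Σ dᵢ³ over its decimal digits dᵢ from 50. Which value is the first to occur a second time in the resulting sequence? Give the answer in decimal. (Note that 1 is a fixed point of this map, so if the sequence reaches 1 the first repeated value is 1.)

371

50 → 125
125 → 134
134 → 92
92 → 737
737 → 713
713 → 371
371 → 371  — 371 already appeared earlier.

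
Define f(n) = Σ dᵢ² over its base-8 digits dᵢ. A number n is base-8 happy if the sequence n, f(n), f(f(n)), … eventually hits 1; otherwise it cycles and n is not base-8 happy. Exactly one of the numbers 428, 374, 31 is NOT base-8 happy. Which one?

31

428: 428 → 77 → 27 → 18 → 8 → 1  — reaches 1 (base-8 happy)
374: 374 → 97 → 18 → 8 → 1  — reaches 1 (base-8 happy)
31: 31 → 58 → 53 → 61 → 74 → 6 → 36 → 32 → 16 → 4 → 16  — repeats 16 (not base-8 happy)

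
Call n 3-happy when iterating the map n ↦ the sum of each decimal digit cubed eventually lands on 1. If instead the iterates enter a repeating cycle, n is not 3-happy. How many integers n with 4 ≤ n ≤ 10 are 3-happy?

4: 4 → 64 → 280 → 520 → 133 → 55 → 250 → 133  — not 3-happy
5: 5 → 125 → 134 → 92 → 737 → 713 → 371 → 371  — not 3-happy
6: 6 → 216 → 225 → 141 → 66 → 432 → 99 → 1458 → 702 → 351 → 153 → 153  — not 3-happy
7: 7 → 343 → 118 → 514 → 190 → 730 → 370 → 370  — not 3-happy
8: 8 → 512 → 134 → 92 → 737 → 713 → 371 → 371  — not 3-happy
9: 9 → 729 → 1080 → 513 → 153 → 153  — not 3-happy
10: 10 → 1  — 3-happy
3-happy: 10

1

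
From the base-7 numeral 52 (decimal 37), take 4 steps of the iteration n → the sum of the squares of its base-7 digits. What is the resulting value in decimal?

37 = (5,2)_7 → 5² + 2² = 29
29 = (4,1)_7 → 4² + 1² = 17
17 = (2,3)_7 → 2² + 3² = 13
13 = (1,6)_7 → 1² + 6² = 37

37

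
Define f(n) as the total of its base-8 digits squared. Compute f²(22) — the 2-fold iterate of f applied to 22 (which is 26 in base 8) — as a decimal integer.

22 = (2,6)_8 → 2² + 6² = 40
40 = (5,0)_8 → 5² + 0² = 25

25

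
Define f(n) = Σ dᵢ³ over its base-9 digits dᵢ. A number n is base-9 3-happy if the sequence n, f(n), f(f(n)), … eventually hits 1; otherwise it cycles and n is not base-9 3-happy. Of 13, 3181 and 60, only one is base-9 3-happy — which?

13: 13 → 65 → 351 → 91 → 3 → 27 → 27  — repeats 27 (not base-9 3-happy)
3181: 3181 → 163 → 9 → 1  — reaches 1 (base-9 3-happy)
60: 60 → 432 → 152 → 856 → 128 → 134 → 638 → 1198 → 470 → 476 → 980 → 540 → 432  — repeats 432 (not base-9 3-happy)

3181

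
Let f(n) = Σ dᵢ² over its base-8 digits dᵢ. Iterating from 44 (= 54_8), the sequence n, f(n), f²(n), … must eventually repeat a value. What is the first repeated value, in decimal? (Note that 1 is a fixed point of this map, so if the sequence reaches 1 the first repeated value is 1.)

44 = (5,4)_8 → 41
41 = (5,1)_8 → 26
26 = (3,2)_8 → 13
13 = (1,5)_8 → 26  — 26 already appeared earlier.

26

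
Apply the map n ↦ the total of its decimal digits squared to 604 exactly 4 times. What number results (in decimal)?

604 → 52
52 → 29
29 → 85
85 → 89

89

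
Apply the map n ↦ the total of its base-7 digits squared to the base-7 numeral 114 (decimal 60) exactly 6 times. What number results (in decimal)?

60 = (1,1,4)_7 → 1² + 1² + 4² = 18
18 = (2,4)_7 → 2² + 4² = 20
20 = (2,6)_7 → 2² + 6² = 40
40 = (5,5)_7 → 5² + 5² = 50
50 = (1,0,1)_7 → 1² + 0² + 1² = 2
2 = (2)_7 → 2² = 4

4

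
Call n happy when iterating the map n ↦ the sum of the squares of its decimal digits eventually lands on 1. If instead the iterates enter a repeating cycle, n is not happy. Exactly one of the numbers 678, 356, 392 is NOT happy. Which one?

678

678: 678 → 149 → 98 → 145 → 42 → 20 → 4 → 16 → 37 → 58 → 89 → 145  — repeats 145 (not happy)
356: 356 → 70 → 49 → 97 → 130 → 10 → 1  — reaches 1 (happy)
392: 392 → 94 → 97 → 130 → 10 → 1  — reaches 1 (happy)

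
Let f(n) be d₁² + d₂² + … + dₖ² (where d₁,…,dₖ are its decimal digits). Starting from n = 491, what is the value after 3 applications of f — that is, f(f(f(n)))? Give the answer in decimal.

42

491 → 4² + 9² + 1² = 16 + 81 + 1 = 98
98 → 9² + 8² = 81 + 64 = 145
145 → 1² + 4² + 5² = 1 + 16 + 25 = 42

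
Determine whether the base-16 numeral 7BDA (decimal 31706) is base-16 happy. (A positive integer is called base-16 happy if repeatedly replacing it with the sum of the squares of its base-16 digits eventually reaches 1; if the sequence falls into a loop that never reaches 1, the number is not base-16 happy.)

31706 = (7,11,13,10)_16 → 7² + 11² + 13² + 10² = 49 + 121 + 169 + 100 = 439
439 = (1,11,7)_16 → 1² + 11² + 7² = 1 + 121 + 49 = 171
171 = (10,11)_16 → 10² + 11² = 100 + 121 = 221
221 = (13,13)_16 → 13² + 13² = 169 + 169 = 338
338 = (1,5,2)_16 → 1² + 5² + 2² = 1 + 25 + 4 = 30
30 = (1,14)_16 → 1² + 14² = 1 + 196 = 197
197 = (12,5)_16 → 12² + 5² = 144 + 25 = 169
169 = (10,9)_16 → 10² + 9² = 100 + 81 = 181
181 = (11,5)_16 → 11² + 5² = 121 + 25 = 146
146 = (9,2)_16 → 9² + 2² = 81 + 4 = 85
85 = (5,5)_16 → 5² + 5² = 25 + 25 = 50
50 = (3,2)_16 → 3² + 2² = 9 + 4 = 13
13 = (13)_16 → 13² = 169  — 169 already seen; the sequence cycles without reaching 1.

not base-16 happy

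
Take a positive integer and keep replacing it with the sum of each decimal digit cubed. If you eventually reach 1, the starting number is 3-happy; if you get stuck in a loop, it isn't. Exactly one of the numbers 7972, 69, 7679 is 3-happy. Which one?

7972: 7972 → 1423 → 100 → 1  — reaches 1 (3-happy)
69: 69 → 945 → 918 → 1242 → 81 → 513 → 153 → 153  — repeats 153 (not 3-happy)
7679: 7679 → 1631 → 245 → 197 → 1073 → 371 → 371  — repeats 371 (not 3-happy)

7972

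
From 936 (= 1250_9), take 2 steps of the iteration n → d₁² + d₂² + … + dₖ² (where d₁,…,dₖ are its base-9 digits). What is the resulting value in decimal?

936 = (1,2,5,0)_9 → 30
30 = (3,3)_9 → 18

18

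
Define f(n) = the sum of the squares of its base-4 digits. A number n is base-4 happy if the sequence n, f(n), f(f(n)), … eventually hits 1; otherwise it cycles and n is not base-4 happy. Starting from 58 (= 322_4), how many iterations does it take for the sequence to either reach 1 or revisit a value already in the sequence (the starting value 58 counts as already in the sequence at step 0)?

58 = (3,2,2)_4 → 3² + 2² + 2² = 9 + 4 + 4 = 17
17 = (1,0,1)_4 → 1² + 0² + 1² = 1 + 0 + 1 = 2
2 = (2)_4 → 2² = 4
4 = (1,0)_4 → 1² + 0² = 1 + 0 = 1  — reached 1.
That took 4 steps.

4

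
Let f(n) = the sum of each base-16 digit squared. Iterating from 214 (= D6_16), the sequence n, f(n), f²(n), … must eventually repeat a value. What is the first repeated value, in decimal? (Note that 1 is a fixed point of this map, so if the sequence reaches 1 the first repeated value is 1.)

146

214 = (13,6)_16 → 205
205 = (12,13)_16 → 313
313 = (1,3,9)_16 → 91
91 = (5,11)_16 → 146
146 = (9,2)_16 → 85
85 = (5,5)_16 → 50
50 = (3,2)_16 → 13
13 = (13)_16 → 169
169 = (10,9)_16 → 181
181 = (11,5)_16 → 146  — 146 already appeared earlier.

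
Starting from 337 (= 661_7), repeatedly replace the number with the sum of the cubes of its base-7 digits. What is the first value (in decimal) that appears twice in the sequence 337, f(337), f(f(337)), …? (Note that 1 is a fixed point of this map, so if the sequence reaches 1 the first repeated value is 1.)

1

337 = (6,6,1)_7 → 6³ + 6³ + 1³ = 433
433 = (1,1,5,6)_7 → 1³ + 1³ + 5³ + 6³ = 343
343 = (1,0,0,0)_7 → 1³ + 0³ + 0³ + 0³ = 1  — reached the fixed point 1.
1 → 1, so 1 is the first repeated value.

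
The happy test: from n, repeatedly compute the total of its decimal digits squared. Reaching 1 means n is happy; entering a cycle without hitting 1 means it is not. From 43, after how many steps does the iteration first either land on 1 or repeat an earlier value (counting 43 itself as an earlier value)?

43 → 4² + 3² = 25
25 → 2² + 5² = 29
29 → 2² + 9² = 85
85 → 8² + 5² = 89
89 → 8² + 9² = 145
145 → 1² + 4² + 5² = 42
42 → 4² + 2² = 20
20 → 2² + 0² = 4
4 → 4² = 16
16 → 1² + 6² = 37
37 → 3² + 7² = 58
58 → 5² + 8² = 89  — 89 repeats.
That took 12 steps.

12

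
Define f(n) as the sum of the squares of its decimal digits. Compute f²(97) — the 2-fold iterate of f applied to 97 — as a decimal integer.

10

97 → 130
130 → 10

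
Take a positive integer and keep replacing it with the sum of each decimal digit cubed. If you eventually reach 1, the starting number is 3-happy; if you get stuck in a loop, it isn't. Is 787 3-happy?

787 → 7³ + 8³ + 7³ = 343 + 512 + 343 = 1198
1198 → 1³ + 1³ + 9³ + 8³ = 1 + 1 + 729 + 512 = 1243
1243 → 1³ + 2³ + 4³ + 3³ = 1 + 8 + 64 + 27 = 100
100 → 1³ + 0³ + 0³ = 1 + 0 + 0 = 1  — reached 1.

3-happy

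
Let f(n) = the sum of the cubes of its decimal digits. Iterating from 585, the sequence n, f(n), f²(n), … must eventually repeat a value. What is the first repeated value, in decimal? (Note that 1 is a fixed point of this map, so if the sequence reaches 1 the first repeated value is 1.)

585 → 762
762 → 567
567 → 684
684 → 792
792 → 1080
1080 → 513
513 → 153
153 → 153  — 153 already appeared earlier.

153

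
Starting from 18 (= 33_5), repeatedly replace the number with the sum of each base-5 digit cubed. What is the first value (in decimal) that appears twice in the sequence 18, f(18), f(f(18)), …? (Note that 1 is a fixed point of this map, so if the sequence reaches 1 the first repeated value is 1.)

28

18 = (3,3)_5 → 3³ + 3³ = 27 + 27 = 54
54 = (2,0,4)_5 → 2³ + 0³ + 4³ = 8 + 0 + 64 = 72
72 = (2,4,2)_5 → 2³ + 4³ + 2³ = 8 + 64 + 8 = 80
80 = (3,1,0)_5 → 3³ + 1³ + 0³ = 27 + 1 + 0 = 28
28 = (1,0,3)_5 → 1³ + 0³ + 3³ = 1 + 0 + 27 = 28  — 28 already appeared earlier.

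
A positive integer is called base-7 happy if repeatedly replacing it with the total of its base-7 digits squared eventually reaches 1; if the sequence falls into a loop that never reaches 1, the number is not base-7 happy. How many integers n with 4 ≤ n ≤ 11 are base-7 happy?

4: 4 → 16 → 8 → 2 → 4  (repeats 4)
5: 5 → 25 → 25  (repeats 25)
6: 6 → 36 → 26 → 34 → 52 → 10 → 10  (repeats 10)
7: 7 → 1  (reaches 1)
8: 8 → 2 → 4 → 16 → 8  (repeats 8)
9: 9 → 5 → 25 → 25  (repeats 25)
10: 10 → 10  (repeats 10)
11: 11 → 17 → 13 → 37 → 29 → 17  (repeats 17)
base-7 happy: 7

1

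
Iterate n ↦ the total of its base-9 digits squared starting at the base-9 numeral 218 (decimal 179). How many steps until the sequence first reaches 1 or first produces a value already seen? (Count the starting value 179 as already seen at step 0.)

179 = (2,1,8)_9 → 2² + 1² + 8² = 69
69 = (7,6)_9 → 7² + 6² = 85
85 = (1,0,4)_9 → 1² + 0² + 4² = 17
17 = (1,8)_9 → 1² + 8² = 65
65 = (7,2)_9 → 7² + 2² = 53
53 = (5,8)_9 → 5² + 8² = 89
89 = (1,0,8)_9 → 1² + 0² + 8² = 65  — 65 repeats.
That took 7 steps.

7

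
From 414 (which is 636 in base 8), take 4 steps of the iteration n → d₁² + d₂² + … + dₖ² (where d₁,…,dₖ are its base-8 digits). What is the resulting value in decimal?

414 = (6,3,6)_8 → 6² + 3² + 6² = 81
81 = (1,2,1)_8 → 1² + 2² + 1² = 6
6 = (6)_8 → 6² = 36
36 = (4,4)_8 → 4² + 4² = 32

32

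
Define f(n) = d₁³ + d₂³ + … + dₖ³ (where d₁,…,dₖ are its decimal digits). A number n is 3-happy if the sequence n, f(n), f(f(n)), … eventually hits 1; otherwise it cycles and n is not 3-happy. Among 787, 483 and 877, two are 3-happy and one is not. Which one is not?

483

787: 787 → 1198 → 1243 → 100 → 1  — reaches 1 (3-happy)
483: 483 → 603 → 243 → 99 → 1458 → 702 → 351 → 153 → 153  — repeats 153 (not 3-happy)
877: 877 → 1198 → 1243 → 100 → 1  — reaches 1 (3-happy)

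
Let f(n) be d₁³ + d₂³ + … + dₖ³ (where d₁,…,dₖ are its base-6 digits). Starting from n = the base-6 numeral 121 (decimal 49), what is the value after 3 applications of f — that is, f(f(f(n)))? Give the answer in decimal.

190

49 = (1,2,1)_6 → 1³ + 2³ + 1³ = 10
10 = (1,4)_6 → 1³ + 4³ = 65
65 = (1,4,5)_6 → 1³ + 4³ + 5³ = 190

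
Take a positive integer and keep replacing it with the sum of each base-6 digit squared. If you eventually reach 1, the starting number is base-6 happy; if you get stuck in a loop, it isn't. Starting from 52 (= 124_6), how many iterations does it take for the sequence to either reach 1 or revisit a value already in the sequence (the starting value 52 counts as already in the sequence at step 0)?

13

52 = (1,2,4)_6 → 1² + 2² + 4² = 1 + 4 + 16 = 21
21 = (3,3)_6 → 3² + 3² = 9 + 9 = 18
18 = (3,0)_6 → 3² + 0² = 9 + 0 = 9
9 = (1,3)_6 → 1² + 3² = 1 + 9 = 10
10 = (1,4)_6 → 1² + 4² = 1 + 16 = 17
17 = (2,5)_6 → 2² + 5² = 4 + 25 = 29
29 = (4,5)_6 → 4² + 5² = 16 + 25 = 41
41 = (1,0,5)_6 → 1² + 0² + 5² = 1 + 0 + 25 = 26
26 = (4,2)_6 → 4² + 2² = 16 + 4 = 20
20 = (3,2)_6 → 3² + 2² = 9 + 4 = 13
13 = (2,1)_6 → 2² + 1² = 4 + 1 = 5
5 = (5)_6 → 5² = 25
25 = (4,1)_6 → 4² + 1² = 16 + 1 = 17  — 17 repeats.
That took 13 steps.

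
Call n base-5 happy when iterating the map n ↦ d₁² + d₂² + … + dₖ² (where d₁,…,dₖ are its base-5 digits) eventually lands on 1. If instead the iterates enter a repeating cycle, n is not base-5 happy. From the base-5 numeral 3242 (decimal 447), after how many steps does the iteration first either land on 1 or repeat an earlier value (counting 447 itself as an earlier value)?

4

447 = (3,2,4,2)_5 → 3² + 2² + 4² + 2² = 9 + 4 + 16 + 4 = 33
33 = (1,1,3)_5 → 1² + 1² + 3² = 1 + 1 + 9 = 11
11 = (2,1)_5 → 2² + 1² = 4 + 1 = 5
5 = (1,0)_5 → 1² + 0² = 1 + 0 = 1  — reached 1.
That took 4 steps.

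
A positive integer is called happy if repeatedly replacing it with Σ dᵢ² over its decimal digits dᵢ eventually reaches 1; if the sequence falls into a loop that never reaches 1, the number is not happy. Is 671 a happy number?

671 → 86
86 → 100
100 → 1  — reached 1.

happy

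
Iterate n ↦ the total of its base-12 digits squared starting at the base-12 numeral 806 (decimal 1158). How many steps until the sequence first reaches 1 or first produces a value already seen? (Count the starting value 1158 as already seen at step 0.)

3

1158 = (8,0,6)_12 → 100
100 = (8,4)_12 → 80
80 = (6,8)_12 → 100  — 100 repeats.
That took 3 steps.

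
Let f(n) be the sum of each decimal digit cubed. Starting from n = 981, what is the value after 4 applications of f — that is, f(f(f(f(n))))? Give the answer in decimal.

153

981 → 9³ + 8³ + 1³ = 1242
1242 → 1³ + 2³ + 4³ + 2³ = 81
81 → 8³ + 1³ = 513
513 → 5³ + 1³ + 3³ = 153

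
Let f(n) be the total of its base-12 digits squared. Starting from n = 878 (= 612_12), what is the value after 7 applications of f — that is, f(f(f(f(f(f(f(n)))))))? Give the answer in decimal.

878 = (6,1,2)_12 → 6² + 1² + 2² = 36 + 1 + 4 = 41
41 = (3,5)_12 → 3² + 5² = 9 + 25 = 34
34 = (2,10)_12 → 2² + 10² = 4 + 100 = 104
104 = (8,8)_12 → 8² + 8² = 64 + 64 = 128
128 = (10,8)_12 → 10² + 8² = 100 + 64 = 164
164 = (1,1,8)_12 → 1² + 1² + 8² = 1 + 1 + 64 = 66
66 = (5,6)_12 → 5² + 6² = 25 + 36 = 61

61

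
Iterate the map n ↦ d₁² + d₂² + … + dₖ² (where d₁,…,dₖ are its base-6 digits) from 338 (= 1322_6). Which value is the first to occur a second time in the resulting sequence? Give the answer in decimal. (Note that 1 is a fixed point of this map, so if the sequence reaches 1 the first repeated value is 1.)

17

338 = (1,3,2,2)_6 → 1² + 3² + 2² + 2² = 1 + 9 + 4 + 4 = 18
18 = (3,0)_6 → 3² + 0² = 9 + 0 = 9
9 = (1,3)_6 → 1² + 3² = 1 + 9 = 10
10 = (1,4)_6 → 1² + 4² = 1 + 16 = 17
17 = (2,5)_6 → 2² + 5² = 4 + 25 = 29
29 = (4,5)_6 → 4² + 5² = 16 + 25 = 41
41 = (1,0,5)_6 → 1² + 0² + 5² = 1 + 0 + 25 = 26
26 = (4,2)_6 → 4² + 2² = 16 + 4 = 20
20 = (3,2)_6 → 3² + 2² = 9 + 4 = 13
13 = (2,1)_6 → 2² + 1² = 4 + 1 = 5
5 = (5)_6 → 5² = 25
25 = (4,1)_6 → 4² + 1² = 16 + 1 = 17  — 17 already appeared earlier.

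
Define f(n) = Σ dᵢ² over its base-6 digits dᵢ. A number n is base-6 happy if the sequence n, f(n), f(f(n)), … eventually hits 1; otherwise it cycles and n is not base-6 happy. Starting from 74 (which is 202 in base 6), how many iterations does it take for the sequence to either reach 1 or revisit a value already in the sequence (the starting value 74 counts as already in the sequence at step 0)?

74 = (2,0,2)_6 → 2² + 0² + 2² = 8
8 = (1,2)_6 → 1² + 2² = 5
5 = (5)_6 → 5² = 25
25 = (4,1)_6 → 4² + 1² = 17
17 = (2,5)_6 → 2² + 5² = 29
29 = (4,5)_6 → 4² + 5² = 41
41 = (1,0,5)_6 → 1² + 0² + 5² = 26
26 = (4,2)_6 → 4² + 2² = 20
20 = (3,2)_6 → 3² + 2² = 13
13 = (2,1)_6 → 2² + 1² = 5  — 5 repeats.
That took 10 steps.

10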